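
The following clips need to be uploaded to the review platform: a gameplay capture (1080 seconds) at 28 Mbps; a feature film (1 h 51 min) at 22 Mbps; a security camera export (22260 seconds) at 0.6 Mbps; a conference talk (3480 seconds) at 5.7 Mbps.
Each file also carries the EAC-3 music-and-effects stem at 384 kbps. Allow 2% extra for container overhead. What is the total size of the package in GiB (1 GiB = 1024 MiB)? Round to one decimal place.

Audio: 384 kbps = 0.384 Mbps.
gameplay capture: 28.384 Mbps × 1080 s × 1.02 = 31267.8 Mb
feature film: 22.384 Mbps × 6660 s × 1.02 = 152059.0 Mb
security camera export: 0.984 Mbps × 22260 s × 1.02 = 22341.9 Mb
conference talk: 6.084 Mbps × 3480 s × 1.02 = 21595.8 Mb
Total: 227264.5 Mb = 28408.1 MB.
= 26.46 GiB.

26.5 GiB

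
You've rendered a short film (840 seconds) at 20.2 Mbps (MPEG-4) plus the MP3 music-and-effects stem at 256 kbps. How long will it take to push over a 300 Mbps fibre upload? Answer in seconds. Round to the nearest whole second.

57 seconds

Audio: 256 kbps = 0.256 Mbps.
Total bitrate: 20.456 Mbps.
File: 20.456 Mbps × 840 s = 17183.0 Mb.
At 300 Mbps: 17183.0 / 300 = 57.3 s ≈ 57.3 seconds.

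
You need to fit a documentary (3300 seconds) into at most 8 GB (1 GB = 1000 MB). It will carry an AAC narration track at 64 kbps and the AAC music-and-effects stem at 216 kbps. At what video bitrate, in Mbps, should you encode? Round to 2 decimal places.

19.11 Mbps

Budget: 8 GB = 64000.0 Mb.
Total bitrate budget: 64000.0 Mb / 3300 s = 19.394 Mbps.
Audio total: 64 + 216 = 280 kbps = 0.280 Mbps.
Video: 19.394 − 0.280 = 19.114 Mbps.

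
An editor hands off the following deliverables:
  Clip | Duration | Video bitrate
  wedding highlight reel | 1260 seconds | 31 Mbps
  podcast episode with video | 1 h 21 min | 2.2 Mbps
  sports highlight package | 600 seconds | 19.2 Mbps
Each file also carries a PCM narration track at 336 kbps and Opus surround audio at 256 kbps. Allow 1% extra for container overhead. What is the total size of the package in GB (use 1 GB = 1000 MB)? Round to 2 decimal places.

Audio total: 336 + 256 = 592 kbps = 0.592 Mbps.
wedding highlight reel: 31.592 Mbps × 1260 s × 1.01 = 40204.0 Mb
podcast episode with video: 2.792 Mbps × 4860 s × 1.01 = 13704.8 Mb
sports highlight package: 19.792 Mbps × 600 s × 1.01 = 11994.0 Mb
Total: 65902.7 Mb = 8237.8 MB.
= 8.238 GB.

8.24 GB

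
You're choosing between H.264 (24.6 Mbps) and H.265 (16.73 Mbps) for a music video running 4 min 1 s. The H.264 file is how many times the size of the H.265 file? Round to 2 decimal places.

1.47

4 min 1 s = 241 s
H.264: 24.600 Mbps × 241 s = 5928.6 Mb = 0.741 GB.
H.265: 16.730 Mbps × 241 s = 4031.9 Mb = 0.504 GB.
Ratio: 0.741 / 0.504 = 1.470.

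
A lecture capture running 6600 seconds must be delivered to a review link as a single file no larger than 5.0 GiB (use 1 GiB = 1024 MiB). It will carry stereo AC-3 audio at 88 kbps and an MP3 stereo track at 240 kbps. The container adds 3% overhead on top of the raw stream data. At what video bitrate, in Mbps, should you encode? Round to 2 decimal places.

5.99 Mbps

Budget: 5.0 GiB = 42949.7 Mb.
Stream payload after overhead: 42949.7 / 1.03 = 41698.7 Mb.
Total bitrate budget: 41698.7 Mb / 6600 s = 6.318 Mbps.
Audio total: 88 + 240 = 328 kbps = 0.328 Mbps.
Video: 6.318 − 0.328 = 5.990 Mbps.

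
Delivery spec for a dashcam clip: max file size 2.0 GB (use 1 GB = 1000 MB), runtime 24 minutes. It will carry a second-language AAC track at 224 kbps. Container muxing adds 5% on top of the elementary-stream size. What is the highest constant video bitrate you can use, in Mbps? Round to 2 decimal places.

10.36 Mbps

Budget: 2.0 GB = 16000.0 Mb.
Stream payload after overhead: 16000.0 / 1.05 = 15238.1 Mb.
24 min = 1440 s
Total bitrate budget: 15238.1 Mb / 1440 s = 10.582 Mbps.
Audio: 224 kbps = 0.224 Mbps.
Video: 10.582 − 0.224 = 10.358 Mbps.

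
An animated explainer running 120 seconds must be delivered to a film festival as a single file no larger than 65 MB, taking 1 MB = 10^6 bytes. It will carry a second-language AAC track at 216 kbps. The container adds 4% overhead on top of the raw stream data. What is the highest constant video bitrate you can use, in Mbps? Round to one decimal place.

Budget: 65 MB = 520.0 Mb.
Stream payload after overhead: 520.0 / 1.04 = 500.0 Mb.
Total bitrate budget: 500.0 Mb / 120 s = 4.167 Mbps.
Audio: 216 kbps = 0.216 Mbps.
Video: 4.167 − 0.216 = 3.951 Mbps.

4.0 Mbps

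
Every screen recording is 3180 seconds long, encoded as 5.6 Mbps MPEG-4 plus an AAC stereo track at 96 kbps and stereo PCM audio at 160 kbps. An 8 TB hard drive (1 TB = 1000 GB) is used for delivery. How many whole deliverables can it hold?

3436

Audio total: 96 + 160 = 256 kbps = 0.256 Mbps.
Total bitrate: 5.856 Mbps.
Per item: 5.856 Mbps × 3180 s = 18,622 Mb = 2,328 MB.
Capacity: 8 TB = 64,000,000 Mb; 3436.78 items → 3436 complete.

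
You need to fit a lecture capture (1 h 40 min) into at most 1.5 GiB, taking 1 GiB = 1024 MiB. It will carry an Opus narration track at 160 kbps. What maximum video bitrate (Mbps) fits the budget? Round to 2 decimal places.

1.99 Mbps

Budget: 1.5 GiB = 12884.9 Mb.
1 h 40 min = 100 min = 6000 s
Total bitrate budget: 12884.9 Mb / 6000 s = 2.147 Mbps.
Audio: 160 kbps = 0.160 Mbps.
Video: 2.147 − 0.160 = 1.987 Mbps.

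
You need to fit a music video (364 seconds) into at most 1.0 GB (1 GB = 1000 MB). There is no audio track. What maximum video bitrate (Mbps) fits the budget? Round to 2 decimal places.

21.98 Mbps

Budget: 1.0 GB = 8000.0 Mb.
Total bitrate budget: 8000.0 Mb / 364 s = 21.978 Mbps.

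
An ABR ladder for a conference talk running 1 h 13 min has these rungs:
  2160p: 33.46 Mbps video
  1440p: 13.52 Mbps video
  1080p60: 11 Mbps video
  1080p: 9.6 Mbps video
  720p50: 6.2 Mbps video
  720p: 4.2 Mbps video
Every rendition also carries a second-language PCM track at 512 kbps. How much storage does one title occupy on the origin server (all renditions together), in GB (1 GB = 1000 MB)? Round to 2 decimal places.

1 h 13 min = 73 min = 4380 s
Audio: 512 kbps = 0.512 Mbps.
Sum of rendition bitrates: (33.46+0.512) + (13.52+0.512) + (11+0.512) + (9.6+0.512) + (6.2+0.512) + (4.2+0.512) = 81.052 Mbps.
× 4380 s = 355,008 Mb = 44,376 MB = 44.38 GB.

44.38 GB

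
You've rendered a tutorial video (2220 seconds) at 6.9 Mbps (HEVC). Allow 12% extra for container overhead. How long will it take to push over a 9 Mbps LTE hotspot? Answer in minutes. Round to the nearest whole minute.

File: 6.900 Mbps × 2220 s = 15318.0 Mb.
With 12% container overhead: ×1.12. → 17156.2 Mb.
At 9 Mbps: 17156.2 / 9 = 1906.2 s ≈ 31.8 minutes.

32 minutes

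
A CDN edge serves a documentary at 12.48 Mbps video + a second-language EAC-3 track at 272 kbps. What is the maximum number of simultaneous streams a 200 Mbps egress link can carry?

Audio: 272 kbps = 0.272 Mbps.
Per-viewer media rate: 12.752 Mbps.
200 Mbps = 200.0 Mbps; 200.0 / 12.752 = 15.68 → 15 viewers.

15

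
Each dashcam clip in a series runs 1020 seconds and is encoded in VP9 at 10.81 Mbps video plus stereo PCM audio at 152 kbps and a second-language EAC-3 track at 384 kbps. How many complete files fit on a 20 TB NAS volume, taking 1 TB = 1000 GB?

Audio total: 152 + 384 = 536 kbps = 0.536 Mbps.
Total bitrate: 11.346 Mbps.
Per item: 11.346 Mbps × 1020 s = 11,573 Mb = 1,447 MB.
Capacity: 20 TB = 160,000,000 Mb; 13825.38 items → 13825 complete.

13825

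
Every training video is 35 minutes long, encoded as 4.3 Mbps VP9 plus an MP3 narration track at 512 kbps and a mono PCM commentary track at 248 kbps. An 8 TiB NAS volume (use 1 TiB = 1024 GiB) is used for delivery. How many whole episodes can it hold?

35 min = 2100 s
Audio total: 512 + 248 = 760 kbps = 0.760 Mbps.
Total bitrate: 5.060 Mbps.
Per item: 5.060 Mbps × 2100 s = 10,626 Mb = 1,328 MB.
Capacity: 8 TiB = 70,368,744 Mb; 6622.32 items → 6622 complete.

6622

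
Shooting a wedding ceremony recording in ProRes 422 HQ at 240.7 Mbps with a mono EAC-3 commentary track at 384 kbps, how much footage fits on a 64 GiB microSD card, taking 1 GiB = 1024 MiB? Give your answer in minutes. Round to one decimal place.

Audio: 384 kbps = 0.384 Mbps.
Total bitrate: 240.7 + 0.384 = 241.084 Mbps.
Capacity: 64 GiB = 549,756 Mb.
Recording time: 549,756 / 241.084 = 2,280 s ≈ 38.0 minutes.

38.0 minutes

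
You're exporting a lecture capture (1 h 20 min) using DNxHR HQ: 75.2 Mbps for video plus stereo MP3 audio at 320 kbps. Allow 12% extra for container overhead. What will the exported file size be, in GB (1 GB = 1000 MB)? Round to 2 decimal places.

1 h 20 min = 80 min = 4800 s
Audio: 320 kbps = 0.320 Mbps.
Total bitrate: 75.2 + 0.320 = 75.520 Mbps.
Stream data: 75.520 Mbps × 4800 s = 362496.0 Mb.
With 12% container overhead: ×1.12.
405,996 Mb ÷ 8 = 50,749 MB → 50.75 GB.

50.75 GB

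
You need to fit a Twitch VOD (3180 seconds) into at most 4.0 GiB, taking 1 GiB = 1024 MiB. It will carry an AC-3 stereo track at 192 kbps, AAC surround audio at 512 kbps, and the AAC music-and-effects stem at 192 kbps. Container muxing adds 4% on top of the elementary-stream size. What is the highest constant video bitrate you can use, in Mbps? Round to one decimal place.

Budget: 4.0 GiB = 34359.7 Mb.
Stream payload after overhead: 34359.7 / 1.04 = 33038.2 Mb.
Total bitrate budget: 33038.2 Mb / 3180 s = 10.389 Mbps.
Audio total: 192 + 512 + 192 = 896 kbps = 0.896 Mbps.
Video: 10.389 − 0.896 = 9.493 Mbps.

9.5 Mbps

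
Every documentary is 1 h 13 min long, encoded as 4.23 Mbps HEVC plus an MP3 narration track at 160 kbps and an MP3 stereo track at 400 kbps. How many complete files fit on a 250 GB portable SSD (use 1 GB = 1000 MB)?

1 h 13 min = 73 min = 4380 s
Audio total: 160 + 400 = 560 kbps = 0.560 Mbps.
Total bitrate: 4.790 Mbps.
Per item: 4.790 Mbps × 4380 s = 20,980 Mb = 2,623 MB.
Capacity: 250 GB = 2,000,000 Mb; 95.33 items → 95 complete.

95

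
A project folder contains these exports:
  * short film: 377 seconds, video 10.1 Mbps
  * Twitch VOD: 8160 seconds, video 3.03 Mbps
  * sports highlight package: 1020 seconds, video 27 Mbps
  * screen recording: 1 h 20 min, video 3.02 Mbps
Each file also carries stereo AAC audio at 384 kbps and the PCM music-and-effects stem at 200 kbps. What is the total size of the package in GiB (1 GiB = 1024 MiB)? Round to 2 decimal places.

Audio total: 384 + 200 = 584 kbps = 0.584 Mbps.
short film: 10.684 Mbps × 377 s = 4027.9 Mb
Twitch VOD: 3.614 Mbps × 8160 s = 29490.2 Mb
sports highlight package: 27.584 Mbps × 1020 s = 28135.7 Mb
screen recording: 3.604 Mbps × 4800 s = 17299.2 Mb
Total: 78953.0 Mb = 9869.1 MB.
= 9.191 GiB.

9.19 GiB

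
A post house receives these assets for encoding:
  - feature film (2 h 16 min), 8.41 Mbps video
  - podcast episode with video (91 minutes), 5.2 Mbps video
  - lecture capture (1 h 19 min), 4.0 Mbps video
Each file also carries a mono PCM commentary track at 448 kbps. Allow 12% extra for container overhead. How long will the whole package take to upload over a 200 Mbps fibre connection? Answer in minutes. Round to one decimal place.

11.6 minutes

Audio: 448 kbps = 0.448 Mbps.
feature film: 8.858 Mbps × 8160 s × 1.12 = 80955.0 Mb
podcast episode with video: 5.648 Mbps × 5460 s × 1.12 = 34538.6 Mb
lecture capture: 4.448 Mbps × 4740 s × 1.12 = 23613.5 Mb
Total: 139107.2 Mb = 17388.4 MB.
At 200 Mbps: 139107.2 / 200 = 696 s ≈ 11.6 minutes.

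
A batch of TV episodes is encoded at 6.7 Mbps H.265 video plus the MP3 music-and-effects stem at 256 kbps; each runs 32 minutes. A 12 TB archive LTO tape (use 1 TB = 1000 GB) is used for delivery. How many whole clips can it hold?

32 min = 1920 s
Audio: 256 kbps = 0.256 Mbps.
Total bitrate: 6.956 Mbps.
Per item: 6.956 Mbps × 1920 s = 13,356 Mb = 1,669 MB.
Capacity: 12 TB = 96,000,000 Mb; 7188.04 items → 7188 complete.

7188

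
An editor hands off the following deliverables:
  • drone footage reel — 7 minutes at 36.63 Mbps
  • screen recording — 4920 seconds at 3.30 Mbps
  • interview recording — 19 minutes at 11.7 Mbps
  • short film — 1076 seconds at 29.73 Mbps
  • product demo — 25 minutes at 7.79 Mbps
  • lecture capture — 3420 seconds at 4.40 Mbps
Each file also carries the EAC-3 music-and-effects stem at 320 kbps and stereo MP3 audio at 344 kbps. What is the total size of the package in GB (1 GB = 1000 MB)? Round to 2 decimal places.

14.00 GB

Audio total: 320 + 344 = 664 kbps = 0.664 Mbps.
drone footage reel: 37.294 Mbps × 420 s = 15663.5 Mb
screen recording: 3.964 Mbps × 4920 s = 19502.9 Mb
interview recording: 12.364 Mbps × 1140 s = 14095.0 Mb
short film: 30.394 Mbps × 1076 s = 32703.9 Mb
product demo: 8.454 Mbps × 1500 s = 12681.0 Mb
lecture capture: 5.064 Mbps × 3420 s = 17318.9 Mb
Total: 111965.1 Mb = 13995.6 MB.
= 14.00 GB.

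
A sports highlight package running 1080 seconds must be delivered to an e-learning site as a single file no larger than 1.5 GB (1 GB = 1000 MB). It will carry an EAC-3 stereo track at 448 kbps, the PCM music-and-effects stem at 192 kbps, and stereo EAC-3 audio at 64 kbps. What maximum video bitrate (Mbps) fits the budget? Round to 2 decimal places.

10.41 Mbps

Budget: 1.5 GB = 12000.0 Mb.
Total bitrate budget: 12000.0 Mb / 1080 s = 11.111 Mbps.
Audio total: 448 + 192 + 64 = 704 kbps = 0.704 Mbps.
Video: 11.111 − 0.704 = 10.407 Mbps.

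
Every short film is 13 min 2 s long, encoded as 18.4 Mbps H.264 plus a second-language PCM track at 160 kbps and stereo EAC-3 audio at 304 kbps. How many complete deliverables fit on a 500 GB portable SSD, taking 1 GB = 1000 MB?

13 min 2 s = 782 s
Audio total: 160 + 304 = 464 kbps = 0.464 Mbps.
Total bitrate: 18.864 Mbps.
Per item: 18.864 Mbps × 782 s = 14,752 Mb = 1,844 MB.
Capacity: 500 GB = 4,000,000 Mb; 271.16 items → 271 complete.

271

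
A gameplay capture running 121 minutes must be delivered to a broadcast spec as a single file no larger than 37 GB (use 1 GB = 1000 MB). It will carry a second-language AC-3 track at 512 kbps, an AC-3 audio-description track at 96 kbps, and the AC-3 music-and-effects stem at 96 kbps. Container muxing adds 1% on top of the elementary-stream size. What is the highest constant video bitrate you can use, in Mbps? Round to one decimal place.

Budget: 37 GB = 296000.0 Mb.
Stream payload after overhead: 296000.0 / 1.01 = 293069.3 Mb.
121 min = 7260 s
Total bitrate budget: 293069.3 Mb / 7260 s = 40.368 Mbps.
Audio total: 512 + 96 + 96 = 704 kbps = 0.704 Mbps.
Video: 40.368 − 0.704 = 39.664 Mbps.

39.7 Mbps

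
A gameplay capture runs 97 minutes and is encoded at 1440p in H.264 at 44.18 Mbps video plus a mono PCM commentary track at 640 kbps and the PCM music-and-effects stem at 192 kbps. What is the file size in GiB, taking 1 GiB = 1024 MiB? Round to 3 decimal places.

97 min = 5820 s
Audio total: 640 + 192 = 832 kbps = 0.832 Mbps.
Total bitrate: 44.18 + 0.832 = 45.012 Mbps.
Stream data: 45.012 Mbps × 5820 s = 261969.8 Mb.
261,970 Mb = 32,746,230,000 bytes ÷ 1,073,741,824 = 30.50 GiB.

30.497 GiB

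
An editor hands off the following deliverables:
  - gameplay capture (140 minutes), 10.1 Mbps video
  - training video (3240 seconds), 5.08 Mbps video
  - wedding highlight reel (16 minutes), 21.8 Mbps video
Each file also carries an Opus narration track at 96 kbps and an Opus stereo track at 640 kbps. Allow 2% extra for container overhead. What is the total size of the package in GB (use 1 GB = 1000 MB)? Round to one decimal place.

Audio total: 96 + 640 = 736 kbps = 0.736 Mbps.
gameplay capture: 10.836 Mbps × 8400 s × 1.02 = 92842.8 Mb
training video: 5.816 Mbps × 3240 s × 1.02 = 19220.7 Mb
wedding highlight reel: 22.536 Mbps × 960 s × 1.02 = 22067.3 Mb
Total: 134130.8 Mb = 16766.4 MB.
= 16.77 GB.

16.8 GB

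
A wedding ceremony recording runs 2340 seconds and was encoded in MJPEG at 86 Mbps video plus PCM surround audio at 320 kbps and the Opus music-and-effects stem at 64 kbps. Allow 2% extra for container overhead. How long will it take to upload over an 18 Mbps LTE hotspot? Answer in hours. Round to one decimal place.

Audio total: 320 + 64 = 384 kbps = 0.384 Mbps.
Total bitrate: 86.384 Mbps.
File: 86.384 Mbps × 2340 s = 202138.6 Mb.
With 2% container overhead: ×1.02. → 206181.3 Mb.
At 18 Mbps: 206181.3 / 18 = 11454.5 s ≈ 3.18 hours.

3.2 hours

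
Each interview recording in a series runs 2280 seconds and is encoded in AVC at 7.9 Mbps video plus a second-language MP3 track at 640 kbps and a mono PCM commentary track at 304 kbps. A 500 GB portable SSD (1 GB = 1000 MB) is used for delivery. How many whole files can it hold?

198

Audio total: 640 + 304 = 944 kbps = 0.944 Mbps.
Total bitrate: 8.844 Mbps.
Per item: 8.844 Mbps × 2280 s = 20,164 Mb = 2,521 MB.
Capacity: 500 GB = 4,000,000 Mb; 198.37 items → 198 complete.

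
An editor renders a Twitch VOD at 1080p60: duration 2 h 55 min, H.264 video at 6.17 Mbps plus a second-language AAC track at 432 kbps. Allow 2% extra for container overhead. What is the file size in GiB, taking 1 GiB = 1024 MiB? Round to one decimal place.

2 h 55 min = 175 min = 10500 s
Audio: 432 kbps = 0.432 Mbps.
Total bitrate: 6.17 + 0.432 = 6.602 Mbps.
Stream data: 6.602 Mbps × 10500 s = 69321.0 Mb.
With 2% container overhead: ×1.02.
70,707 Mb = 8,838,427,500 bytes ÷ 1,073,741,824 = 8.231 GiB.

8.2 GiB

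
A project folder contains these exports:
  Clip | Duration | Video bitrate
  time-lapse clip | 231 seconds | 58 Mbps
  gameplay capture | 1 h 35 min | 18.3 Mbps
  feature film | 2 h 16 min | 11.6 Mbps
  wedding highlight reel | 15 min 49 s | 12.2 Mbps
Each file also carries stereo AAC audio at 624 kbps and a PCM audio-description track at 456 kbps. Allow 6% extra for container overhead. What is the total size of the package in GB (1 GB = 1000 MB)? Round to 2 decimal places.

Audio total: 624 + 456 = 1080 kbps = 1.080 Mbps.
time-lapse clip: 59.080 Mbps × 231 s × 1.06 = 14466.3 Mb
gameplay capture: 19.380 Mbps × 5700 s × 1.06 = 117094.0 Mb
feature film: 12.680 Mbps × 8160 s × 1.06 = 109676.9 Mb
wedding highlight reel: 13.280 Mbps × 949 s × 1.06 = 13358.9 Mb
Total: 254596.1 Mb = 31824.5 MB.
= 31.82 GB.

31.82 GB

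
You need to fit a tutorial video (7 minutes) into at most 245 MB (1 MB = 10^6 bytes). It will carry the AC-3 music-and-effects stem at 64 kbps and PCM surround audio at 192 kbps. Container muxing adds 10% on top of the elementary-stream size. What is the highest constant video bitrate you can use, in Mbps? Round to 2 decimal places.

3.99 Mbps

Budget: 245 MB = 1960.0 Mb.
Stream payload after overhead: 1960.0 / 1.10 = 1781.8 Mb.
7 min = 420 s
Total bitrate budget: 1781.8 Mb / 420 s = 4.242 Mbps.
Audio total: 64 + 192 = 256 kbps = 0.256 Mbps.
Video: 4.242 − 0.256 = 3.986 Mbps.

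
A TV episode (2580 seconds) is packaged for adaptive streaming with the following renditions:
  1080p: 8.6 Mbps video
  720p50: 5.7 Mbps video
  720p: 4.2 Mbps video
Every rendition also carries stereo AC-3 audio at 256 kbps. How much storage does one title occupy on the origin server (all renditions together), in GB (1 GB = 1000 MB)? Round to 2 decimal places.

Audio: 256 kbps = 0.256 Mbps.
Sum of rendition bitrates: (8.6+0.256) + (5.7+0.256) + (4.2+0.256) = 19.268 Mbps.
× 2580 s = 49,711 Mb = 6,214 MB = 6.214 GB.

6.21 GB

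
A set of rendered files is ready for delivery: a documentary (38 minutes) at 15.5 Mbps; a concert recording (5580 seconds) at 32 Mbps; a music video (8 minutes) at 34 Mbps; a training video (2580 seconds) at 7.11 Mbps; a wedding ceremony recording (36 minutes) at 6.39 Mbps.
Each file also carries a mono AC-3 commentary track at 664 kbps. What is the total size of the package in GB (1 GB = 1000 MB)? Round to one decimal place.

Audio: 664 kbps = 0.664 Mbps.
documentary: 16.164 Mbps × 2280 s = 36853.9 Mb
concert recording: 32.664 Mbps × 5580 s = 182265.1 Mb
music video: 34.664 Mbps × 480 s = 16638.7 Mb
training video: 7.774 Mbps × 2580 s = 20056.9 Mb
wedding ceremony recording: 7.054 Mbps × 2160 s = 15236.6 Mb
Total: 271051.3 Mb = 33881.4 MB.
= 33.88 GB.

33.9 GB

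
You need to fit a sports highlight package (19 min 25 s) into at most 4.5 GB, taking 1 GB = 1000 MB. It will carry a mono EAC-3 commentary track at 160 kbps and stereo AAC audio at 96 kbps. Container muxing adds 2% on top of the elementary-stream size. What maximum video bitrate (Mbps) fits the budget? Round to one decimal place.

Budget: 4.5 GB = 36000.0 Mb.
Stream payload after overhead: 36000.0 / 1.02 = 35294.1 Mb.
19 min 25 s = 1165 s
Total bitrate budget: 35294.1 Mb / 1165 s = 30.295 Mbps.
Audio total: 160 + 96 = 256 kbps = 0.256 Mbps.
Video: 30.295 − 0.256 = 30.039 Mbps.

30.0 Mbps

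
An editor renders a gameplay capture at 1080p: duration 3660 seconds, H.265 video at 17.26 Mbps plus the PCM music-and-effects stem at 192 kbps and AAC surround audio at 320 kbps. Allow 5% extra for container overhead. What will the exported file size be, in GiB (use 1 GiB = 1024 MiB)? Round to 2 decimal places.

7.95 GiB

Audio total: 192 + 320 = 512 kbps = 0.512 Mbps.
Total bitrate: 17.26 + 0.512 = 17.772 Mbps.
Stream data: 17.772 Mbps × 3660 s = 65045.5 Mb.
With 5% container overhead: ×1.05.
68,298 Mb = 8,537,224,500 bytes ÷ 1,073,741,824 = 7.951 GiB.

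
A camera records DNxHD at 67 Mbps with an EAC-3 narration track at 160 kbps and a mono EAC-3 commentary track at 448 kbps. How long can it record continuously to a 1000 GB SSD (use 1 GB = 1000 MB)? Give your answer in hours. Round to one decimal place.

Audio total: 160 + 448 = 608 kbps = 0.608 Mbps.
Total bitrate: 67 + 0.608 = 67.608 Mbps.
Capacity: 1000 GB = 8,000,000 Mb.
Recording time: 8,000,000 / 67.608 = 118,329 s ≈ 32.9 hours.

32.9 hours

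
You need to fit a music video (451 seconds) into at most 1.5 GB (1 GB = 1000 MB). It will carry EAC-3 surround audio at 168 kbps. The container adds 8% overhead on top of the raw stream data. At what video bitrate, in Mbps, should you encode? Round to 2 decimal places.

24.47 Mbps

Budget: 1.5 GB = 12000.0 Mb.
Stream payload after overhead: 12000.0 / 1.08 = 11111.1 Mb.
Total bitrate budget: 11111.1 Mb / 451 s = 24.637 Mbps.
Audio: 168 kbps = 0.168 Mbps.
Video: 24.637 − 0.168 = 24.469 Mbps.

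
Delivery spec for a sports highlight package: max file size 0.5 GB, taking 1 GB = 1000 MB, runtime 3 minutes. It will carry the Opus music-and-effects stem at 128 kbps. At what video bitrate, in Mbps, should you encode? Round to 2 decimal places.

Budget: 0.5 GB = 4000.0 Mb.
3 min = 180 s
Total bitrate budget: 4000.0 Mb / 180 s = 22.222 Mbps.
Audio: 128 kbps = 0.128 Mbps.
Video: 22.222 − 0.128 = 22.094 Mbps.

22.09 Mbps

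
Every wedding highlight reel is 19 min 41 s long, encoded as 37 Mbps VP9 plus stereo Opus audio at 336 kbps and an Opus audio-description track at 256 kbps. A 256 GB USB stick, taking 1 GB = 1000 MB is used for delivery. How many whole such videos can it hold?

46

19 min 41 s = 1181 s
Audio total: 336 + 256 = 592 kbps = 0.592 Mbps.
Total bitrate: 37.592 Mbps.
Per item: 37.592 Mbps × 1181 s = 44,396 Mb = 5,550 MB.
Capacity: 256 GB = 2,048,000 Mb; 46.13 items → 46 complete.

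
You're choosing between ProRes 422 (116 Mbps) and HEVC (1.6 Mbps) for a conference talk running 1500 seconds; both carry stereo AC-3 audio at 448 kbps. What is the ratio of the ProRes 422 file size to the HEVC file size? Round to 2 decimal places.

Audio: 448 kbps = 0.448 Mbps.
ProRes 422: 116.448 Mbps × 1500 s = 174672.0 Mb = 20.334 GiB.
HEVC: 2.048 Mbps × 1500 s = 3072.0 Mb = 0.358 GiB.
Ratio: 20.334 / 0.358 = 56.859.

56.86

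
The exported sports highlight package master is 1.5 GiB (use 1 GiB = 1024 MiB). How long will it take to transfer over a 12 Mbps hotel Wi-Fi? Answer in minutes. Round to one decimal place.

17.9 minutes

File: 1.5 GiB = 12884.9 Mb.
At 12 Mbps: 12884.9 / 12 = 1073.7 s ≈ 17.9 minutes.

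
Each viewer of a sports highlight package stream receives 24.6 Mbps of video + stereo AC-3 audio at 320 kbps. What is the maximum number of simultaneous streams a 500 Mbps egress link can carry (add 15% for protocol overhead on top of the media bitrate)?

17

Audio: 320 kbps = 0.320 Mbps.
Per-viewer media rate: 24.920 Mbps.
On the wire with 15% overhead: 28.658 Mbps.
500 Mbps = 500.0 Mbps; 500.0 / 28.658 = 17.45 → 17 viewers.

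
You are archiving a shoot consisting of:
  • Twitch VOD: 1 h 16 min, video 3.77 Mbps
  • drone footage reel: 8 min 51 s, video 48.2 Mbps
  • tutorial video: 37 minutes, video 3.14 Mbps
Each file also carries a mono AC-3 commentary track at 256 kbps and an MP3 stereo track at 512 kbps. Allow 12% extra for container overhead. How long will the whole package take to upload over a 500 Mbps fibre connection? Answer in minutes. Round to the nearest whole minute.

Audio total: 256 + 512 = 768 kbps = 0.768 Mbps.
Twitch VOD: 4.538 Mbps × 4560 s × 1.12 = 23176.5 Mb
drone footage reel: 48.968 Mbps × 531 s × 1.12 = 29122.2 Mb
tutorial video: 3.908 Mbps × 2220 s × 1.12 = 9716.9 Mb
Total: 62015.6 Mb = 7751.9 MB.
At 500 Mbps: 62015.6 / 500 = 124 s ≈ 2.07 minutes.

2 minutes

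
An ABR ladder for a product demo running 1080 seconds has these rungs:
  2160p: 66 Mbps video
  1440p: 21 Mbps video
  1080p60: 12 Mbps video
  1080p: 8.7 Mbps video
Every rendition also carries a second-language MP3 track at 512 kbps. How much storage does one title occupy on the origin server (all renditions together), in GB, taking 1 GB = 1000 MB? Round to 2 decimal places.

14.82 GB

Audio: 512 kbps = 0.512 Mbps.
Sum of rendition bitrates: (66+0.512) + (21+0.512) + (12+0.512) + (8.7+0.512) = 109.748 Mbps.
× 1080 s = 118,528 Mb = 14,816 MB = 14.82 GB.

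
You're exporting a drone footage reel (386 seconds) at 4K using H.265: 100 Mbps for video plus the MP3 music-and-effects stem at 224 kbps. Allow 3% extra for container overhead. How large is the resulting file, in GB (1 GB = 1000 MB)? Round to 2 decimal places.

4.98 GB

Audio: 224 kbps = 0.224 Mbps.
Total bitrate: 100 + 0.224 = 100.224 Mbps.
Stream data: 100.224 Mbps × 386 s = 38686.5 Mb.
With 3% container overhead: ×1.03.
39,847 Mb ÷ 8 = 4,981 MB → 4.981 GB.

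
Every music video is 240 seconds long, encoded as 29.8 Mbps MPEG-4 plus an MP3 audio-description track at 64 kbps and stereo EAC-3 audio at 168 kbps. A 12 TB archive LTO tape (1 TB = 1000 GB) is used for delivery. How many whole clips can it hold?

13319

Audio total: 64 + 168 = 232 kbps = 0.232 Mbps.
Total bitrate: 30.032 Mbps.
Per item: 30.032 Mbps × 240 s = 7,208 Mb = 901.0 MB.
Capacity: 12 TB = 96,000,000 Mb; 13319.13 items → 13319 complete.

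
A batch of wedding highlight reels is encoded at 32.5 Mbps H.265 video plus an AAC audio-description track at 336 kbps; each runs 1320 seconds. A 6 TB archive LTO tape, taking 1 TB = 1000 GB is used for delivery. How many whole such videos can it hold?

1107

Audio: 336 kbps = 0.336 Mbps.
Total bitrate: 32.836 Mbps.
Per item: 32.836 Mbps × 1320 s = 43,344 Mb = 5,418 MB.
Capacity: 6 TB = 48,000,000 Mb; 1107.43 items → 1107 complete.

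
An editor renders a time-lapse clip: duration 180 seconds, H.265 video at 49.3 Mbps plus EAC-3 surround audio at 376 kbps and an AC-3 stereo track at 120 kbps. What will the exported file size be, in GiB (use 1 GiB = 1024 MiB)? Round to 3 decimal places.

Audio total: 376 + 120 = 496 kbps = 0.496 Mbps.
Total bitrate: 49.3 + 0.496 = 49.796 Mbps.
Stream data: 49.796 Mbps × 180 s = 8963.3 Mb.
8,963 Mb = 1,120,410,000 bytes ÷ 1,073,741,824 = 1.043 GiB.

1.043 GiB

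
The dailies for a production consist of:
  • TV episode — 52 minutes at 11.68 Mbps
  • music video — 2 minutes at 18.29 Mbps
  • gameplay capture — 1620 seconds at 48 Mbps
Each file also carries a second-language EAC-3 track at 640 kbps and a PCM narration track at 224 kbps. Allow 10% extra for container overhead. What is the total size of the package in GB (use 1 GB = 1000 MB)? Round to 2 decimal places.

Audio total: 640 + 224 = 864 kbps = 0.864 Mbps.
TV episode: 12.544 Mbps × 3120 s × 1.10 = 43051.0 Mb
music video: 19.154 Mbps × 120 s × 1.10 = 2528.3 Mb
gameplay capture: 48.864 Mbps × 1620 s × 1.10 = 87075.6 Mb
Total: 132655.0 Mb = 16581.9 MB.
= 16.58 GB.

16.58 GB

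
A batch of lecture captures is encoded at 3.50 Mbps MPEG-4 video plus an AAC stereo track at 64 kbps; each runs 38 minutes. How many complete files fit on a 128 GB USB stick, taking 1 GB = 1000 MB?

126

38 min = 2280 s
Audio: 64 kbps = 0.064 Mbps.
Total bitrate: 3.564 Mbps.
Per item: 3.564 Mbps × 2280 s = 8,126 Mb = 1,016 MB.
Capacity: 128 GB = 1,024,000 Mb; 126.02 items → 126 complete.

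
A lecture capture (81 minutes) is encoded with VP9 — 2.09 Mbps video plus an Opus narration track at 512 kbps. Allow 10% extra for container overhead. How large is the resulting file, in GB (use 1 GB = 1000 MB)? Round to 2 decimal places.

1.74 GB

81 min = 4860 s
Audio: 512 kbps = 0.512 Mbps.
Total bitrate: 2.09 + 0.512 = 2.602 Mbps.
Stream data: 2.602 Mbps × 4860 s = 12645.7 Mb.
With 10% container overhead: ×1.10.
13,910 Mb ÷ 8 = 1,739 MB → 1.739 GB.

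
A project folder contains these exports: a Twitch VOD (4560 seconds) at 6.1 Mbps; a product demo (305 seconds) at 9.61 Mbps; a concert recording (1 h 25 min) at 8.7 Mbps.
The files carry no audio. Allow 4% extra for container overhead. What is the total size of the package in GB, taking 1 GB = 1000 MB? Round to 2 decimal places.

9.77 GB

Twitch VOD: 6.100 Mbps × 4560 s × 1.04 = 28928.6 Mb
product demo: 9.610 Mbps × 305 s × 1.04 = 3048.3 Mb
concert recording: 8.700 Mbps × 5100 s × 1.04 = 46144.8 Mb
Total: 78121.7 Mb = 9765.2 MB.
= 9.765 GB.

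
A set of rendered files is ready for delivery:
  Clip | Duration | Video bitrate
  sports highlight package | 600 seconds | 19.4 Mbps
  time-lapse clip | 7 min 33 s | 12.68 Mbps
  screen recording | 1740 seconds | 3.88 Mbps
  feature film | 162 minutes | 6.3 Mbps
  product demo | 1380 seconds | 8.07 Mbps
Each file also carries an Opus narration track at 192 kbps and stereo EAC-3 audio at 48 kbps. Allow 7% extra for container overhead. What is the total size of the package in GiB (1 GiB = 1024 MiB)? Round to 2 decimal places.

12.44 GiB

Audio total: 192 + 48 = 240 kbps = 0.240 Mbps.
sports highlight package: 19.640 Mbps × 600 s × 1.07 = 12608.9 Mb
time-lapse clip: 12.920 Mbps × 453 s × 1.07 = 6262.5 Mb
screen recording: 4.120 Mbps × 1740 s × 1.07 = 7670.6 Mb
feature film: 6.540 Mbps × 9720 s × 1.07 = 68018.6 Mb
product demo: 8.310 Mbps × 1380 s × 1.07 = 12270.5 Mb
Total: 106831.1 Mb = 13353.9 MB.
= 12.44 GiB.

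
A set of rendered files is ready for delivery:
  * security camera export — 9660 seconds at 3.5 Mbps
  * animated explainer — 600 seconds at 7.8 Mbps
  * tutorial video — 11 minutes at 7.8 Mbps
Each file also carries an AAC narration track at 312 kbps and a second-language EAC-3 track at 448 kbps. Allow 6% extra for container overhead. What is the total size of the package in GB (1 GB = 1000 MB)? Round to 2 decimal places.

6.88 GB

Audio total: 312 + 448 = 760 kbps = 0.760 Mbps.
security camera export: 4.260 Mbps × 9660 s × 1.06 = 43620.7 Mb
animated explainer: 8.560 Mbps × 600 s × 1.06 = 5444.2 Mb
tutorial video: 8.560 Mbps × 660 s × 1.06 = 5988.6 Mb
Total: 55053.4 Mb = 6881.7 MB.
= 6.882 GB.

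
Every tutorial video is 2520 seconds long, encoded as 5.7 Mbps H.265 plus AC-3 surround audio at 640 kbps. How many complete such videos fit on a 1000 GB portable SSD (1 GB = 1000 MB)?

Audio: 640 kbps = 0.640 Mbps.
Total bitrate: 6.340 Mbps.
Per item: 6.340 Mbps × 2520 s = 15,977 Mb = 1,997 MB.
Capacity: 1000 GB = 8,000,000 Mb; 500.73 items → 500 complete.

500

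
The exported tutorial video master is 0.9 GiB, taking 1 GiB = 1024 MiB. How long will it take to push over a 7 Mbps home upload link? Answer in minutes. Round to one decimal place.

18.4 minutes

File: 0.9 GiB = 7730.9 Mb.
At 7 Mbps: 7730.9 / 7 = 1104.4 s ≈ 18.4 minutes.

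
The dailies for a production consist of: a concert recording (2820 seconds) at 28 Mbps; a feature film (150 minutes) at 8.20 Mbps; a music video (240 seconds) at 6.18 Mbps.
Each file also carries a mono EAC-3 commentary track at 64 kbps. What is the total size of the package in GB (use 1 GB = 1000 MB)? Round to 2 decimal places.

Audio: 64 kbps = 0.064 Mbps.
concert recording: 28.064 Mbps × 2820 s = 79140.5 Mb
feature film: 8.264 Mbps × 9000 s = 74376.0 Mb
music video: 6.244 Mbps × 240 s = 1498.6 Mb
Total: 155015.0 Mb = 19376.9 MB.
= 19.38 GB.

19.38 GB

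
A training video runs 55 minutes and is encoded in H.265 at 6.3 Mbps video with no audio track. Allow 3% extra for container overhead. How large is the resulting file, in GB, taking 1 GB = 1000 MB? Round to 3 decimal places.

2.677 GB

55 min = 3300 s
Total bitrate: 6.3 Mbps.
Stream data: 6.300 Mbps × 3300 s = 20790.0 Mb.
With 3% container overhead: ×1.03.
21,414 Mb ÷ 8 = 2,677 MB → 2.677 GB.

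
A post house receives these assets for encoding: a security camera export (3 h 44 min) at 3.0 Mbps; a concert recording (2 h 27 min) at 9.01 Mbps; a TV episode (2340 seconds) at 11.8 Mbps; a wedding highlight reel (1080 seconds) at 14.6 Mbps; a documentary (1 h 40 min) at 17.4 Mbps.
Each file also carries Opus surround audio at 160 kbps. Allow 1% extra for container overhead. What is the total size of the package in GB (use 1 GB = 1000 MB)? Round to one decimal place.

Audio: 160 kbps = 0.160 Mbps.
security camera export: 3.160 Mbps × 13440 s × 1.01 = 42895.1 Mb
concert recording: 9.170 Mbps × 8820 s × 1.01 = 81688.2 Mb
TV episode: 11.960 Mbps × 2340 s × 1.01 = 28266.3 Mb
wedding highlight reel: 14.760 Mbps × 1080 s × 1.01 = 16100.2 Mb
documentary: 17.560 Mbps × 6000 s × 1.01 = 106413.6 Mb
Total: 275363.4 Mb = 34420.4 MB.
= 34.42 GB.

34.4 GB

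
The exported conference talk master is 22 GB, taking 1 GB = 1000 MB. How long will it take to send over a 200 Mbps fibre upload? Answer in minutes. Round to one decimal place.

14.7 minutes

File: 22 GB = 176000.0 Mb.
At 200 Mbps: 176000.0 / 200 = 880.0 s ≈ 14.7 minutes.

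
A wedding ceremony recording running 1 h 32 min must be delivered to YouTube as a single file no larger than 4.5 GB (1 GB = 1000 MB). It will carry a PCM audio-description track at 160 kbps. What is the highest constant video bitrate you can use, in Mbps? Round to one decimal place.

6.4 Mbps

Budget: 4.5 GB = 36000.0 Mb.
1 h 32 min = 92 min = 5520 s
Total bitrate budget: 36000.0 Mb / 5520 s = 6.522 Mbps.
Audio: 160 kbps = 0.160 Mbps.
Video: 6.522 − 0.160 = 6.362 Mbps.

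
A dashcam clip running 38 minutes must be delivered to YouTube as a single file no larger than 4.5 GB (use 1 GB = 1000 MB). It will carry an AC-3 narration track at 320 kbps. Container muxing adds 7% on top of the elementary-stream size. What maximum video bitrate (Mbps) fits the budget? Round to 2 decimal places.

14.44 Mbps

Budget: 4.5 GB = 36000.0 Mb.
Stream payload after overhead: 36000.0 / 1.07 = 33644.9 Mb.
38 min = 2280 s
Total bitrate budget: 33644.9 Mb / 2280 s = 14.757 Mbps.
Audio: 320 kbps = 0.320 Mbps.
Video: 14.757 − 0.320 = 14.437 Mbps.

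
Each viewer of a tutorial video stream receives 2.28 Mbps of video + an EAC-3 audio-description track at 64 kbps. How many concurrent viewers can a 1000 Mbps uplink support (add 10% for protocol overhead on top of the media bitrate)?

Audio: 64 kbps = 0.064 Mbps.
Per-viewer media rate: 2.344 Mbps.
On the wire with 10% overhead: 2.578 Mbps.
1000 Mbps = 1,000 Mbps; 1,000 / 2.578 = 387.84 → 387 viewers.

387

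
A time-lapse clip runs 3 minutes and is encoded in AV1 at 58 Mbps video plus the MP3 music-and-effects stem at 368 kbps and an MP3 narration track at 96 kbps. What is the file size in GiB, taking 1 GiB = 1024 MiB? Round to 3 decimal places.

1.225 GiB

3 min = 180 s
Audio total: 368 + 96 = 464 kbps = 0.464 Mbps.
Total bitrate: 58 + 0.464 = 58.464 Mbps.
Stream data: 58.464 Mbps × 180 s = 10523.5 Mb.
10,524 Mb = 1,315,440,000 bytes ÷ 1,073,741,824 = 1.225 GiB.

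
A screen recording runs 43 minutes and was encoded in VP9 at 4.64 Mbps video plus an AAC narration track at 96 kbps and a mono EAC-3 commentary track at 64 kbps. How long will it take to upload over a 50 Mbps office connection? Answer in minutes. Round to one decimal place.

4.1 minutes

43 min = 2580 s
Audio total: 96 + 64 = 160 kbps = 0.160 Mbps.
Total bitrate: 4.800 Mbps.
File: 4.800 Mbps × 2580 s = 12384.0 Mb.
At 50 Mbps: 12384.0 / 50 = 247.7 s ≈ 4.13 minutes.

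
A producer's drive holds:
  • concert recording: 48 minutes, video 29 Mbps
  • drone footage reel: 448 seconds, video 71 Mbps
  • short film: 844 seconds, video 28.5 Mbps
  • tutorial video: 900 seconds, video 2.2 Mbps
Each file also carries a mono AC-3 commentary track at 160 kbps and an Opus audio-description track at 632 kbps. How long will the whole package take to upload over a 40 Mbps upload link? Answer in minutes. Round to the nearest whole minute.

Audio total: 160 + 632 = 792 kbps = 0.792 Mbps.
concert recording: 29.792 Mbps × 2880 s = 85801.0 Mb
drone footage reel: 71.792 Mbps × 448 s = 32162.8 Mb
short film: 29.292 Mbps × 844 s = 24722.4 Mb
tutorial video: 2.992 Mbps × 900 s = 2692.8 Mb
Total: 145379.0 Mb = 18172.4 MB.
At 40 Mbps: 145379.0 / 40 = 3634 s ≈ 60.6 minutes.

61 minutes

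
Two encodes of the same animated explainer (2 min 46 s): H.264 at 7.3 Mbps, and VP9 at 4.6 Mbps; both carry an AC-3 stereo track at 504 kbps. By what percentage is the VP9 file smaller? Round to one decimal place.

34.6%

2 min 46 s = 166 s
Audio: 504 kbps = 0.504 Mbps.
H.264: 7.804 Mbps × 166 s = 1295.5 Mb = 154.431 MiB.
VP9: 5.104 Mbps × 166 s = 847.3 Mb = 101.002 MiB.
Reduction: (1 − 101.002/154.431) × 100 = 34.60%.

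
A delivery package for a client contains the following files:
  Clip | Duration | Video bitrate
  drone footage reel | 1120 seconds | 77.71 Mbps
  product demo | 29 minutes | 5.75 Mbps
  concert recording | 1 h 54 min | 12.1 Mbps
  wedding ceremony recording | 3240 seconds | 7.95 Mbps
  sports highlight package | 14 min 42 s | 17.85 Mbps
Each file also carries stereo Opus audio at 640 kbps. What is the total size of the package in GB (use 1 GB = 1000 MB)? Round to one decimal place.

28.8 GB

Audio: 640 kbps = 0.640 Mbps.
drone footage reel: 78.350 Mbps × 1120 s = 87752.0 Mb
product demo: 6.390 Mbps × 1740 s = 11118.6 Mb
concert recording: 12.740 Mbps × 6840 s = 87141.6 Mb
wedding ceremony recording: 8.590 Mbps × 3240 s = 27831.6 Mb
sports highlight package: 18.490 Mbps × 882 s = 16308.2 Mb
Total: 230152.0 Mb = 28769.0 MB.
= 28.77 GB.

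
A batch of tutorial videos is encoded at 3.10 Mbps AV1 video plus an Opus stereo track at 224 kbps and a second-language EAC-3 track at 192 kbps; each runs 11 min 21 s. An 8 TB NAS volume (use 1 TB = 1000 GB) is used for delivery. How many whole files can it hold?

11 min 21 s = 681 s
Audio total: 224 + 192 = 416 kbps = 0.416 Mbps.
Total bitrate: 3.516 Mbps.
Per item: 3.516 Mbps × 681 s = 2,394 Mb = 299.3 MB.
Capacity: 8 TB = 64,000,000 Mb; 26729.08 items → 26729 complete.

26729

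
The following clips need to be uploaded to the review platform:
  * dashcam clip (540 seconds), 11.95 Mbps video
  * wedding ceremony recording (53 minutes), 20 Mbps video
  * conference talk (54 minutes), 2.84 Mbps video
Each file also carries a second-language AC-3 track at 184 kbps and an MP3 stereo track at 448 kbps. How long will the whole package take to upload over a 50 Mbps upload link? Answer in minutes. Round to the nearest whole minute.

Audio total: 184 + 448 = 632 kbps = 0.632 Mbps.
dashcam clip: 12.582 Mbps × 540 s = 6794.3 Mb
wedding ceremony recording: 20.632 Mbps × 3180 s = 65609.8 Mb
conference talk: 3.472 Mbps × 3240 s = 11249.3 Mb
Total: 83653.3 Mb = 10456.7 MB.
At 50 Mbps: 83653.3 / 50 = 1673 s ≈ 27.9 minutes.

28 minutes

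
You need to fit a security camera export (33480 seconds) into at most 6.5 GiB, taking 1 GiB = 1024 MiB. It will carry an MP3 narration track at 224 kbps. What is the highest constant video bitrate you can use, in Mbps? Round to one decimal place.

Budget: 6.5 GiB = 55834.6 Mb.
Total bitrate budget: 55834.6 Mb / 33480 s = 1.668 Mbps.
Audio: 224 kbps = 0.224 Mbps.
Video: 1.668 − 0.224 = 1.444 Mbps.

1.4 Mbps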